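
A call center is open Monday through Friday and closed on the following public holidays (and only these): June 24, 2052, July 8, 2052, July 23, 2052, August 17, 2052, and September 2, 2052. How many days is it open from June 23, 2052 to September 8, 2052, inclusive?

51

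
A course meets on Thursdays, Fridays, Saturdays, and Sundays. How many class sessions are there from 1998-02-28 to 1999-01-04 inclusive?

178

1998-02-28 is a Saturday.
That's 311 days from start to end, counting both.
311 = 7 × 44 + 3, so there are 44 full weeks plus 3 extra days.
Each full week contributes 4 days from the set (Thu, Fri, Sat, Sun): 44 × 4 = 176.
The 3 extra days are Saturday, Sunday, Monday — 2 of them qualify.
Total: 176 + 2 = 178.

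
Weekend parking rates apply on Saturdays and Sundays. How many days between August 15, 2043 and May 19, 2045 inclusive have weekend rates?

184

August 15, 2043 is a Saturday.
From August 15, 2043 to May 19, 2045 is 644 days inclusive.
644 = 7 × 92, so the span is exactly 92 full weeks.
Each full week contributes 2 weekend days (Sat, Sun): 92 × 2 = 184.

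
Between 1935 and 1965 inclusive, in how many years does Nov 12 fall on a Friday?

Day of week of November 12 in each year:
1935: Tue, 1936: Thu, 1937: Fri ✓, 1938: Sat, 1939: Sun, 1940: Tue, 1941: Wed, 1942: Thu, 1943: Fri ✓, 1944: Sun, 1945: Mon, 1946: Tue, 1947: Wed, 1948: Fri ✓, 1949: Sat, 1950: Sun, 1951: Mon, 1952: Wed, 1953: Thu, 1954: Fri ✓, 1955: Sat, 1956: Mon, 1957: Tue, 1958: Wed, 1959: Thu, 1960: Sat, 1961: Sun, 1962: Mon, 1963: Tue, 1964: Thu, 1965: Fri ✓
Fridays: 1937, 1943, 1948, 1954, 1965.

5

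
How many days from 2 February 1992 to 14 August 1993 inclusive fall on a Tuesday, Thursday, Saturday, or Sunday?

320

2 February 1992 is a Sunday.
The range spans 560 days (inclusive of both endpoints).
560 = 7 × 80, so the span is exactly 80 full weeks.
Each full week contributes 4 days from the set (Tue, Thu, Sat, Sun): 80 × 4 = 320.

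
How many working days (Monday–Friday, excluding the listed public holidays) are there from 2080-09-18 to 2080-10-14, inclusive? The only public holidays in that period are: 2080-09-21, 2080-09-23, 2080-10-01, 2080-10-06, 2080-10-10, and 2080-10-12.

16

2080-09-18 is a Wednesday.
The range spans 27 days (inclusive of both endpoints).
27 = 7 × 3 + 6, so there are 3 full weeks plus 6 extra days.
Each full week contributes 5 weekdays (Mon–Fri): 3 × 5 = 15.
The 6 extra days are Wed, Thu, Fri, Sat, Sun, Mon — 4 of them qualify.
Total: 15 + 4 = 19.
Holidays: 2080-09-21 (Sat); 2080-09-23 (Mon); 2080-10-01 (Tue); 2080-10-06 (Sun); 2080-10-10 (Thu); 2080-10-12 (Sat).
3 of the 6 holidays fall on weekdays; the rest are weekends and were already excluded.
Business days: 19 − 3 = 16.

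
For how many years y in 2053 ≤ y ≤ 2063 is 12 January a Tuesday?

1

Day of week of January 12 in each year:
2053: Sun, 2054: Mon, 2055: Tue ✓, 2056: Wed, 2057: Fri, 2058: Sat, 2059: Sun, 2060: Mon, 2061: Wed, 2062: Thu, 2063: Fri
Tuesdays: 2055.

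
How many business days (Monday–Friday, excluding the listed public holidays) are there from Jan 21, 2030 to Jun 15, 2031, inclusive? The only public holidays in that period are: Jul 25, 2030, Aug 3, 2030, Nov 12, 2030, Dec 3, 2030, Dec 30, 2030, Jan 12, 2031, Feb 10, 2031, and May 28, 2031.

359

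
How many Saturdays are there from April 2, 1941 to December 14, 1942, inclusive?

89

April 2, 1941 is a Wednesday.
The range spans 622 days (inclusive of both endpoints).
622 = 7 × 88 + 6, so there are 88 full weeks plus 6 extra days.
Each full week contributes one Saturday: 88 so far.
The 6 extra days are Wed, Thu, Fri, Sat, Sun, Mon — 1 of them qualifies.
Total: 88 + 1 = 89.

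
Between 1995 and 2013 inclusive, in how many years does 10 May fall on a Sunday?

2

Day of week of May 10 in each year:
1995: Wed, 1996: Fri, 1997: Sat, 1998: Sun ✓, 1999: Mon, 2000: Wed, 2001: Thu, 2002: Fri, 2003: Sat, 2004: Mon, 2005: Tue, 2006: Wed, 2007: Thu, 2008: Sat, 2009: Sun ✓, 2010: Mon, 2011: Tue, 2012: Thu, 2013: Fri
Sundays: 1998, 2009.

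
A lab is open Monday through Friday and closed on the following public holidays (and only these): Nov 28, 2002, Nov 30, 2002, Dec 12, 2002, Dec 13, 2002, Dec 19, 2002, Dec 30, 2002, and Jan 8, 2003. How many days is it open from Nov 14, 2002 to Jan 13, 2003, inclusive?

Nov 14, 2002 is a Thursday.
That's 61 days from start to end, counting both.
61 = 7 × 8 + 5, so there are 8 full weeks plus 5 extra days.
Each full week contributes 5 weekdays (Mon–Fri): 8 × 5 = 40.
The 5 extra days are Thursday, Friday, Saturday, Sunday, Monday — 3 of them qualify.
Total: 40 + 3 = 43.
Holidays: Nov 28, 2002 (Thu); Nov 30, 2002 (Sat); Dec 12, 2002 (Thu); Dec 13, 2002 (Fri); Dec 19, 2002 (Thu); Dec 30, 2002 (Mon); Jan 8, 2003 (Wed).
6 of the 7 holidays fall on weekdays; the rest are weekends and were already excluded.
Business days: 43 − 6 = 37.

37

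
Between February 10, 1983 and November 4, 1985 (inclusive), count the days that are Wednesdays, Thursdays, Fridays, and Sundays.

February 10, 1983 is a Thursday.
That's 999 days from start to end, counting both.
999 = 7 × 142 + 5, so there are 142 full weeks plus 5 extra days.
Each full week contributes 4 days from the set (Wed, Thu, Fri, Sun): 142 × 4 = 568.
The 5 extra days are Thursday, Friday, Saturday, Sunday, Monday — 3 of them qualify.
Total: 568 + 3 = 571.

571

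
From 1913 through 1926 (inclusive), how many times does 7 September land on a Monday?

Day of week of September 7 in each year:
1913: Sun, 1914: Mon ✓, 1915: Tue, 1916: Thu, 1917: Fri, 1918: Sat, 1919: Sun, 1920: Tue, 1921: Wed, 1922: Thu, 1923: Fri, 1924: Sun, 1925: Mon ✓, 1926: Tue
Mondays: 1914, 1925.

2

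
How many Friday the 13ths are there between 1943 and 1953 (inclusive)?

Friday-the-13ths by year:
1943: Aug
1944: Oct
1945: Apr, Jul
1946: Sep, Dec
1947: Jun
1948: Feb, Aug
1949: May
1950: Jan, Oct
1951: Apr, Jul
1952: Jun
1953: Feb, Mar, Nov

18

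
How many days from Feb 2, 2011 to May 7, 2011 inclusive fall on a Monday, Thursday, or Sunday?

Feb 2, 2011 is a Wednesday.
The range spans 95 days (inclusive of both endpoints).
95 = 7 × 13 + 4, so there are 13 full weeks plus 4 extra days.
Each full week contributes 3 days from the set (Mon, Thu, Sun): 13 × 3 = 39.
The 4 extra days are Wed, Thu, Fri, Sat — 1 of them qualifies.
Total: 39 + 1 = 40.

40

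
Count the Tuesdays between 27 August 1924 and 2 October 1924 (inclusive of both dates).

5

27 August 1924 is a Wednesday.
From 27 August 1924 to 2 October 1924 is 37 days inclusive.
37 = 7 × 5 + 2, so there are 5 full weeks plus 2 extra days.
Each full week contributes one Tuesday: 5 so far.
The 2 extra days are Wednesday, Thursday — none qualify.
Total: 5 + 0 = 5.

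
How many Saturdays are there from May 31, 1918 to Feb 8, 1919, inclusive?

37

May 31, 1918 is a Friday.
The range spans 254 days (inclusive of both endpoints).
254 = 7 × 36 + 2, so there are 36 full weeks plus 2 extra days.
Each full week contributes one Saturday: 36 so far.
The 2 extra days are Friday, Saturday — 1 of them qualifies.
Total: 36 + 1 = 37.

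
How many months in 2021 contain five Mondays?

4

A month has five Mondays exactly when Monday falls within its first (length − 28) days.
Jan: 31 days, starts Fri → 5 of Fri, Sat, Sun
Feb: 28 days, starts Mon → 5 of (none)
Mar: 31 days, starts Mon → 5 of Mon, Tue, Wed ✓
Apr: 30 days, starts Thu → 5 of Thu, Fri
May: 31 days, starts Sat → 5 of Sat, Sun, Mon ✓
Jun: 30 days, starts Tue → 5 of Tue, Wed
Jul: 31 days, starts Thu → 5 of Thu, Fri, Sat
Aug: 31 days, starts Sun → 5 of Sun, Mon, Tue ✓
Sep: 30 days, starts Wed → 5 of Wed, Thu
Oct: 31 days, starts Fri → 5 of Fri, Sat, Sun
Nov: 30 days, starts Mon → 5 of Mon, Tue ✓
Dec: 31 days, starts Wed → 5 of Wed, Thu, Fri
Months with five Mondays: Mar, May, Aug, Nov.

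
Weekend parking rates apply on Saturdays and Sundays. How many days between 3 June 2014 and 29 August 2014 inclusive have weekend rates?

3 June 2014 is a Tuesday.
The range spans 88 days (inclusive of both endpoints).
88 = 7 × 12 + 4, so there are 12 full weeks plus 4 extra days.
Each full week contributes 2 weekend days (Sat, Sun): 12 × 2 = 24.
The 4 extra days are Tue, Wed, Thu, Fri — none qualify.
Total: 24 + 0 = 24.

24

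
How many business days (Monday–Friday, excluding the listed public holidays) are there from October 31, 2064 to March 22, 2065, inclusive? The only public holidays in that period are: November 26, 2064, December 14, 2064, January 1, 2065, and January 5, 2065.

October 31, 2064 is a Friday.
The range spans 143 days (inclusive of both endpoints).
143 = 7 × 20 + 3, so there are 20 full weeks plus 3 extra days.
Each full week contributes 5 weekdays (Mon–Fri): 20 × 5 = 100.
The 3 extra days are Fri, Sat, Sun — 1 of them qualifies.
Total: 100 + 1 = 101.
Holidays: November 26, 2064 (Wed); December 14, 2064 (Sun); January 1, 2065 (Thu); January 5, 2065 (Mon).
3 of the 4 holidays fall on weekdays; the rest are weekends and were already excluded.
Business days: 101 − 3 = 98.

98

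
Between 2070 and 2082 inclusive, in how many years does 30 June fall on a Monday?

Day of week of June 30 in each year:
2070: Mon ✓, 2071: Tue, 2072: Thu, 2073: Fri, 2074: Sat, 2075: Sun, 2076: Tue, 2077: Wed, 2078: Thu, 2079: Fri, 2080: Sun, 2081: Mon ✓, 2082: Tue
Mondays: 2070, 2081.

2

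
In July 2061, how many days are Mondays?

July 1, 2061 is a Friday.
The range spans 31 days (inclusive of both endpoints).
31 = 7 × 4 + 3, so there are 4 full weeks plus 3 extra days.
Each full week contributes one Monday: 4 so far.
The 3 extra days are Fri, Sat, Sun — none qualify.
Total: 4 + 0 = 4.

4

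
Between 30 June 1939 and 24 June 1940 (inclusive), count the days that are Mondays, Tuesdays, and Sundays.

30 June 1939 is a Friday.
The range spans 361 days (inclusive of both endpoints).
361 = 7 × 51 + 4, so there are 51 full weeks plus 4 extra days.
Each full week contributes 3 days from the set (Mon, Tue, Sun): 51 × 3 = 153.
The 4 extra days are Friday, Saturday, Sunday, Monday — 2 of them qualify.
Total: 153 + 2 = 155.

155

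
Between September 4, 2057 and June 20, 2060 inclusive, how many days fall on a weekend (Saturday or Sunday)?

292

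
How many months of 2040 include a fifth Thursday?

A month has five Thursdays exactly when Thursday falls within its first (length − 28) days.
Jan: 31 days, starts Sun → 5 of Sun, Mon, Tue
Feb: 29 days, starts Wed → 5 of Wed
Mar: 31 days, starts Thu → 5 of Thu, Fri, Sat ✓
Apr: 30 days, starts Sun → 5 of Sun, Mon
May: 31 days, starts Tue → 5 of Tue, Wed, Thu ✓
Jun: 30 days, starts Fri → 5 of Fri, Sat
Jul: 31 days, starts Sun → 5 of Sun, Mon, Tue
Aug: 31 days, starts Wed → 5 of Wed, Thu, Fri ✓
Sep: 30 days, starts Sat → 5 of Sat, Sun
Oct: 31 days, starts Mon → 5 of Mon, Tue, Wed
Nov: 30 days, starts Thu → 5 of Thu, Fri ✓
Dec: 31 days, starts Sat → 5 of Sat, Sun, Mon
Months with five Thursdays: Mar, May, Aug, Nov.

4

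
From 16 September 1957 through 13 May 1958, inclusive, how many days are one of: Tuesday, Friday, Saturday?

16 September 1957 is a Monday.
From 16 September 1957 to 13 May 1958 is 240 days inclusive.
240 = 7 × 34 + 2, so there are 34 full weeks plus 2 extra days.
Each full week contributes 3 days from the set (Tue, Fri, Sat): 34 × 3 = 102.
The 2 extra days are Mon, Tue — 1 of them qualifies.
Total: 102 + 1 = 103.

103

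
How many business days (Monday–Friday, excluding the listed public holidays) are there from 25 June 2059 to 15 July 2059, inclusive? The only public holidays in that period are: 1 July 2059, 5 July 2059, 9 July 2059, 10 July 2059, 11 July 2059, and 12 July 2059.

25 June 2059 is a Wednesday.
The range spans 21 days (inclusive of both endpoints).
21 = 7 × 3, so the span is exactly 3 full weeks.
Each full week contributes 5 weekdays (Mon–Fri): 3 × 5 = 15.
Total: 15.
Holidays: 1 July 2059 (Tue); 5 July 2059 (Sat); 9 July 2059 (Wed); 10 July 2059 (Thu); 11 July 2059 (Fri); 12 July 2059 (Sat).
4 of the 6 holidays fall on weekdays; the rest are weekends and were already excluded.
Business days: 15 − 4 = 11.

11 business days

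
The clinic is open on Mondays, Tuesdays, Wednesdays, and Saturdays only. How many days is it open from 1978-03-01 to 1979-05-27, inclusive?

1978-03-01 is a Wednesday.
From 1978-03-01 to 1979-05-27 is 453 days inclusive.
453 = 7 × 64 + 5, so there are 64 full weeks plus 5 extra days.
Each full week contributes 4 days from the set (Mon, Tue, Wed, Sat): 64 × 4 = 256.
The 5 extra days are Wednesday, Thursday, Friday, Saturday, Sunday — 2 of them qualify.
Total: 256 + 2 = 258.

258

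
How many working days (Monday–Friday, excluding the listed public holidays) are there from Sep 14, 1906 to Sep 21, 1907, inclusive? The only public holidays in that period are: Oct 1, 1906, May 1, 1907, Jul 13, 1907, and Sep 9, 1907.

263

Sep 14, 1906 is a Friday.
The range spans 373 days (inclusive of both endpoints).
373 = 7 × 53 + 2, so there are 53 full weeks plus 2 extra days.
Each full week contributes 5 weekdays (Mon–Fri): 53 × 5 = 265.
The 2 extra days are Friday, Saturday — 1 of them qualifies.
Total: 265 + 1 = 266.
Holidays: Oct 1, 1906 (Mon); May 1, 1907 (Wed); Jul 13, 1907 (Sat); Sep 9, 1907 (Mon).
3 of the 4 holidays fall on weekdays; the rest are weekends and were already excluded.
Business days: 266 − 3 = 263.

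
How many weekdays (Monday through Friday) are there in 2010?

261

2010-01-01 is a Friday.
The range spans 365 days (inclusive of both endpoints).
365 = 7 × 52 + 1, so there are 52 full weeks plus 1 extra day.
Each full week contributes 5 weekdays (Mon–Fri): 52 × 5 = 260.
The 1 extra day is Fri — 1 of them qualifies.
Total: 260 + 1 = 261.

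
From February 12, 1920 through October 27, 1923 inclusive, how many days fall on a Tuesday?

193

February 12, 1920 is a Thursday.
From February 12, 1920 to October 27, 1923 is 1354 days inclusive.
1354 = 7 × 193 + 3, so there are 193 full weeks plus 3 extra days.
Each full week contributes one Tuesday: 193 so far.
The 3 extra days are Thursday, Friday, Saturday — none qualify.
Total: 193 + 0 = 193.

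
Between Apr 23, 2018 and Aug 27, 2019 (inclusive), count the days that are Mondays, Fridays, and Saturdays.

211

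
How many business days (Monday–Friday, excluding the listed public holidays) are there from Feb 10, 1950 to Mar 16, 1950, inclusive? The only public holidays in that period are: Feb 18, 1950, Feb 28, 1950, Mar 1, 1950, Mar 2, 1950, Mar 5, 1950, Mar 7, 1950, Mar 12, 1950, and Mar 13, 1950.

20 business days

Feb 10, 1950 is a Friday.
That's 35 days from start to end, counting both.
35 = 7 × 5, so the span is exactly 5 full weeks.
Each full week contributes 5 weekdays (Mon–Fri): 5 × 5 = 25.
Total: 25.
Holidays: Feb 18, 1950 (Sat); Feb 28, 1950 (Tue); Mar 1, 1950 (Wed); Mar 2, 1950 (Thu); Mar 5, 1950 (Sun); Mar 7, 1950 (Tue); Mar 12, 1950 (Sun); Mar 13, 1950 (Mon).
5 of the 8 holidays fall on weekdays; the rest are weekends and were already excluded.
Business days: 25 − 5 = 20.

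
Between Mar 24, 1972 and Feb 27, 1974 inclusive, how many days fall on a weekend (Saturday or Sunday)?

202

Mar 24, 1972 is a Friday.
The range spans 706 days (inclusive of both endpoints).
706 = 7 × 100 + 6, so there are 100 full weeks plus 6 extra days.
Each full week contributes 2 weekend days (Sat, Sun): 100 × 2 = 200.
The 6 extra days are Friday, Saturday, Sunday, Monday, Tuesday, Wednesday — 2 of them qualify.
Total: 200 + 2 = 202.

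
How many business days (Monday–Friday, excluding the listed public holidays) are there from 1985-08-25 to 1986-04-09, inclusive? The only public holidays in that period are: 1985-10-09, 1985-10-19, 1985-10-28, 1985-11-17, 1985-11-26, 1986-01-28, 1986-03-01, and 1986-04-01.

158 business days

1985-08-25 is a Sunday.
From 1985-08-25 to 1986-04-09 is 228 days inclusive.
228 = 7 × 32 + 4, so there are 32 full weeks plus 4 extra days.
Each full week contributes 5 weekdays (Mon–Fri): 32 × 5 = 160.
The 4 extra days are Sun, Mon, Tue, Wed — 3 of them qualify.
Total: 160 + 3 = 163.
Holidays: 1985-10-09 (Wed); 1985-10-19 (Sat); 1985-10-28 (Mon); 1985-11-17 (Sun); 1985-11-26 (Tue); 1986-01-28 (Tue); 1986-03-01 (Sat); 1986-04-01 (Tue).
5 of the 8 holidays fall on weekdays; the rest are weekends and were already excluded.
Business days: 163 − 5 = 158.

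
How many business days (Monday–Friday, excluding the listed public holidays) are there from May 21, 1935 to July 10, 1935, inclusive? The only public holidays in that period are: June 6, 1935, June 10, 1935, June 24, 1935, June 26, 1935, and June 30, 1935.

May 21, 1935 is a Tuesday.
The range spans 51 days (inclusive of both endpoints).
51 = 7 × 7 + 2, so there are 7 full weeks plus 2 extra days.
Each full week contributes 5 weekdays (Mon–Fri): 7 × 5 = 35.
The 2 extra days are Tuesday, Wednesday — 2 of them qualify.
Total: 35 + 2 = 37.
Holidays: June 6, 1935 (Thu); June 10, 1935 (Mon); June 24, 1935 (Mon); June 26, 1935 (Wed); June 30, 1935 (Sun).
4 of the 5 holidays fall on weekdays; the rest are weekends and were already excluded.
Business days: 37 − 4 = 33.

33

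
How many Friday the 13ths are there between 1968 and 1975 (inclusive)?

13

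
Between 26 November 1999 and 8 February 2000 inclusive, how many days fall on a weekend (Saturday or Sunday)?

22

26 November 1999 is a Friday.
That's 75 days from start to end, counting both.
75 = 7 × 10 + 5, so there are 10 full weeks plus 5 extra days.
Each full week contributes 2 weekend days (Sat, Sun): 10 × 2 = 20.
The 5 extra days are Fri, Sat, Sun, Mon, Tue — 2 of them qualify.
Total: 20 + 2 = 22.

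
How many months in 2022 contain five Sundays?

A month has five Sundays exactly when Sunday falls within its first (length − 28) days.
Jan: 31 days, starts Sat → 5 of Sat, Sun, Mon ✓
Feb: 28 days, starts Tue → 5 of (none)
Mar: 31 days, starts Tue → 5 of Tue, Wed, Thu
Apr: 30 days, starts Fri → 5 of Fri, Sat
May: 31 days, starts Sun → 5 of Sun, Mon, Tue ✓
Jun: 30 days, starts Wed → 5 of Wed, Thu
Jul: 31 days, starts Fri → 5 of Fri, Sat, Sun ✓
Aug: 31 days, starts Mon → 5 of Mon, Tue, Wed
Sep: 30 days, starts Thu → 5 of Thu, Fri
Oct: 31 days, starts Sat → 5 of Sat, Sun, Mon ✓
Nov: 30 days, starts Tue → 5 of Tue, Wed
Dec: 31 days, starts Thu → 5 of Thu, Fri, Sat
Months with five Sundays: Jan, May, Jul, Oct.

4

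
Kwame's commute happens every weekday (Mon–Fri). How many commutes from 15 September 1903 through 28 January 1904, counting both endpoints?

98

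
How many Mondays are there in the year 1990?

53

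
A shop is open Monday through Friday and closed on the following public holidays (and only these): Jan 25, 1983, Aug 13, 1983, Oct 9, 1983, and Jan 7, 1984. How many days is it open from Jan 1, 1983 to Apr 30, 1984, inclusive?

Jan 1, 1983 is a Saturday.
That's 486 days from start to end, counting both.
486 = 7 × 69 + 3, so there are 69 full weeks plus 3 extra days.
Each full week contributes 5 weekdays (Mon–Fri): 69 × 5 = 345.
The 3 extra days are Sat, Sun, Mon — 1 of them qualifies.
Total: 345 + 1 = 346.
Holidays: Jan 25, 1983 (Tue); Aug 13, 1983 (Sat); Oct 9, 1983 (Sun); Jan 7, 1984 (Sat).
1 of the 4 holidays fall on weekdays; the rest are weekends and were already excluded.
Business days: 346 − 1 = 345.

345 working days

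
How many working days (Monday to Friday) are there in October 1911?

22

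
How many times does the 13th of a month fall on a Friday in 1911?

The 13th falls on a Friday when the month's 13th has weekday Fri.
Jan 13 is Fri ✓; Feb 13 is Mon; Mar 13 is Mon; Apr 13 is Thu; May 13 is Sat; Jun 13 is Tue; Jul 13 is Thu; Aug 13 is Sun; Sep 13 is Wed; Oct 13 is Fri ✓; Nov 13 is Mon; Dec 13 is Wed.
Friday the 13ths: Jan, Oct.

2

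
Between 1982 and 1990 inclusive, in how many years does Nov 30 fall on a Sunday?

Day of week of November 30 in each year:
1982: Tue, 1983: Wed, 1984: Fri, 1985: Sat, 1986: Sun ✓, 1987: Mon, 1988: Wed, 1989: Thu, 1990: Fri
Sundays: 1986.

1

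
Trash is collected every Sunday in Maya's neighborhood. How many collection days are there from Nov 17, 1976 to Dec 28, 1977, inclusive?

Nov 17, 1976 is a Wednesday.
That's 407 days from start to end, counting both.
407 = 7 × 58 + 1, so there are 58 full weeks plus 1 extra day.
Each full week contributes one Sunday: 58 so far.
The 1 extra day is Wed — none qualify.
Total: 58 + 0 = 58.

58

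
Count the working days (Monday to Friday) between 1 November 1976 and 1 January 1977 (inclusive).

45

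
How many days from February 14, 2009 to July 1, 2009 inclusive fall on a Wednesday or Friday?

February 14, 2009 is a Saturday.
From February 14, 2009 to July 1, 2009 is 138 days inclusive.
138 = 7 × 19 + 5, so there are 19 full weeks plus 5 extra days.
Each full week contributes 2 days from the set (Wed, Fri): 19 × 2 = 38.
The 5 extra days are Sat, Sun, Mon, Tue, Wed — 1 of them qualifies.
Total: 38 + 1 = 39.

39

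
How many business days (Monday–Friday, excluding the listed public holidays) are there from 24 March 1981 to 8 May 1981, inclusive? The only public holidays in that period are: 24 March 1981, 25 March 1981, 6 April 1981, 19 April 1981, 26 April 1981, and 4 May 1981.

30

24 March 1981 is a Tuesday.
That's 46 days from start to end, counting both.
46 = 7 × 6 + 4, so there are 6 full weeks plus 4 extra days.
Each full week contributes 5 weekdays (Mon–Fri): 6 × 5 = 30.
The 4 extra days are Tue, Wed, Thu, Fri — 4 of them qualify.
Total: 30 + 4 = 34.
Holidays: 24 March 1981 (Tue); 25 March 1981 (Wed); 6 April 1981 (Mon); 19 April 1981 (Sun); 26 April 1981 (Sun); 4 May 1981 (Mon).
4 of the 6 holidays fall on weekdays; the rest are weekends and were already excluded.
Business days: 34 − 4 = 30.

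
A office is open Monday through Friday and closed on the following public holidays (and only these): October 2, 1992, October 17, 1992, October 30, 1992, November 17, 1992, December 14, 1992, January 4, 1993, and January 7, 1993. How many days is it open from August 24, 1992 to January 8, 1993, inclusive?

94 working days

August 24, 1992 is a Monday.
That's 138 days from start to end, counting both.
138 = 7 × 19 + 5, so there are 19 full weeks plus 5 extra days.
Each full week contributes 5 weekdays (Mon–Fri): 19 × 5 = 95.
The 5 extra days are Mon, Tue, Wed, Thu, Fri — 5 of them qualify.
Total: 95 + 5 = 100.
Holidays: October 2, 1992 (Fri); October 17, 1992 (Sat); October 30, 1992 (Fri); November 17, 1992 (Tue); December 14, 1992 (Mon); January 4, 1993 (Mon); January 7, 1993 (Thu).
6 of the 7 holidays fall on weekdays; the rest are weekends and were already excluded.
Business days: 100 − 6 = 94.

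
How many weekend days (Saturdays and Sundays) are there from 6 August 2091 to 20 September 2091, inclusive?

6 August 2091 is a Monday.
The range spans 46 days (inclusive of both endpoints).
46 = 7 × 6 + 4, so there are 6 full weeks plus 4 extra days.
Each full week contributes 2 weekend days (Sat, Sun): 6 × 2 = 12.
The 4 extra days are Monday, Tuesday, Wednesday, Thursday — none qualify.
Total: 12 + 0 = 12.

12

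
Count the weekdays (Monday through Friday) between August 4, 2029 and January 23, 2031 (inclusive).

384

August 4, 2029 is a Saturday.
That's 538 days from start to end, counting both.
538 = 7 × 76 + 6, so there are 76 full weeks plus 6 extra days.
Each full week contributes 5 weekdays (Mon–Fri): 76 × 5 = 380.
The 6 extra days are Saturday, Sunday, Monday, Tuesday, Wednesday, Thursday — 4 of them qualify.
Total: 380 + 4 = 384.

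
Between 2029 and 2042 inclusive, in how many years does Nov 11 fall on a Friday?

2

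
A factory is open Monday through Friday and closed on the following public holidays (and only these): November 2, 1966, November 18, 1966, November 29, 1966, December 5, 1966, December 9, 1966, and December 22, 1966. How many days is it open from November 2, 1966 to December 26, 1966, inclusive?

33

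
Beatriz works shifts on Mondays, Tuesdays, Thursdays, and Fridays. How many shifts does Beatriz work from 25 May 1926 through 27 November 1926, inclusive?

107

25 May 1926 is a Tuesday.
The range spans 187 days (inclusive of both endpoints).
187 = 7 × 26 + 5, so there are 26 full weeks plus 5 extra days.
Each full week contributes 4 days from the set (Mon, Tue, Thu, Fri): 26 × 4 = 104.
The 5 extra days are Tue, Wed, Thu, Fri, Sat — 3 of them qualify.
Total: 104 + 3 = 107.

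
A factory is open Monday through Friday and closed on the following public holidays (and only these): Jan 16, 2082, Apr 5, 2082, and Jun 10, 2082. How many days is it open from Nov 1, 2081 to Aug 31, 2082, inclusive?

Nov 1, 2081 is a Saturday.
From Nov 1, 2081 to Aug 31, 2082 is 304 days inclusive.
304 = 7 × 43 + 3, so there are 43 full weeks plus 3 extra days.
Each full week contributes 5 weekdays (Mon–Fri): 43 × 5 = 215.
The 3 extra days are Saturday, Sunday, Monday — 1 of them qualifies.
Total: 215 + 1 = 216.
Holidays: Jan 16, 2082 (Fri); Apr 5, 2082 (Sun); Jun 10, 2082 (Wed).
2 of the 3 holidays fall on weekdays; the rest are weekends and were already excluded.
Business days: 216 − 2 = 214.

214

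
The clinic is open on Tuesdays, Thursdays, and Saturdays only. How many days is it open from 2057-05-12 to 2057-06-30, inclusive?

22

2057-05-12 is a Saturday.
From 2057-05-12 to 2057-06-30 is 50 days inclusive.
50 = 7 × 7 + 1, so there are 7 full weeks plus 1 extra day.
Each full week contributes 3 days from the set (Tue, Thu, Sat): 7 × 3 = 21.
The 1 extra day is Saturday — 1 of them qualifies.
Total: 21 + 1 = 22.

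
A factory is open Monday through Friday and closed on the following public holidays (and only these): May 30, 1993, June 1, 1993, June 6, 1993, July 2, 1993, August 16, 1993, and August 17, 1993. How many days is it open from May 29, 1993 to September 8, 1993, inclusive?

May 29, 1993 is a Saturday.
The range spans 103 days (inclusive of both endpoints).
103 = 7 × 14 + 5, so there are 14 full weeks plus 5 extra days.
Each full week contributes 5 weekdays (Mon–Fri): 14 × 5 = 70.
The 5 extra days are Sat, Sun, Mon, Tue, Wed — 3 of them qualify.
Total: 70 + 3 = 73.
Holidays: May 30, 1993 (Sun); June 1, 1993 (Tue); June 6, 1993 (Sun); July 2, 1993 (Fri); August 16, 1993 (Mon); August 17, 1993 (Tue).
4 of the 6 holidays fall on weekdays; the rest are weekends and were already excluded.
Business days: 73 − 4 = 69.

69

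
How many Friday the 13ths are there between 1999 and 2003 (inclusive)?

7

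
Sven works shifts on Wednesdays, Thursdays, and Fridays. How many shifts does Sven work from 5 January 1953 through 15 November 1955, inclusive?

5 January 1953 is a Monday.
From 5 January 1953 to 15 November 1955 is 1045 days inclusive.
1045 = 7 × 149 + 2, so there are 149 full weeks plus 2 extra days.
Each full week contributes 3 days from the set (Wed, Thu, Fri): 149 × 3 = 447.
The 2 extra days are Monday, Tuesday — none qualify.
Total: 447 + 0 = 447.

447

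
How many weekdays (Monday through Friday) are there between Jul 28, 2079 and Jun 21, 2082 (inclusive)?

756 weekdays

Jul 28, 2079 is a Friday.
From Jul 28, 2079 to Jun 21, 2082 is 1060 days inclusive.
1060 = 7 × 151 + 3, so there are 151 full weeks plus 3 extra days.
Each full week contributes 5 weekdays (Mon–Fri): 151 × 5 = 755.
The 3 extra days are Fri, Sat, Sun — 1 of them qualifies.
Total: 755 + 1 = 756.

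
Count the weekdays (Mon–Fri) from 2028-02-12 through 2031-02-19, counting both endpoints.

2028-02-12 is a Saturday.
That's 1104 days from start to end, counting both.
1104 = 7 × 157 + 5, so there are 157 full weeks plus 5 extra days.
Each full week contributes 5 weekdays (Mon–Fri): 157 × 5 = 785.
The 5 extra days are Sat, Sun, Mon, Tue, Wed — 3 of them qualify.
Total: 785 + 3 = 788.

788 weekdays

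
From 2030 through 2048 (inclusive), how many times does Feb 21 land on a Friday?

3

Day of week of February 21 in each year:
2030: Thu, 2031: Fri ✓, 2032: Sat, 2033: Mon, 2034: Tue, 2035: Wed, 2036: Thu, 2037: Sat, 2038: Sun, 2039: Mon, 2040: Tue, 2041: Thu, 2042: Fri ✓, 2043: Sat, 2044: Sun, 2045: Tue, 2046: Wed, 2047: Thu, 2048: Fri ✓
Fridays: 2031, 2042, 2048.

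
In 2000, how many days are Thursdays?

52

Jan 1, 2000 is a Saturday.
The range spans 366 days (inclusive of both endpoints).
366 = 7 × 52 + 2, so there are 52 full weeks plus 2 extra days.
Each full week contributes one Thursday: 52 so far.
The 2 extra days are Saturday, Sunday — none qualify.
Total: 52 + 0 = 52.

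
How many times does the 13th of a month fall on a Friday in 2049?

The 13th falls on a Friday when the month's 13th has weekday Fri.
Jan 13 is Wed; Feb 13 is Sat; Mar 13 is Sat; Apr 13 is Tue; May 13 is Thu; Jun 13 is Sun; Jul 13 is Tue; Aug 13 is Fri ✓; Sep 13 is Mon; Oct 13 is Wed; Nov 13 is Sat; Dec 13 is Mon.
Friday the 13ths: Aug.

1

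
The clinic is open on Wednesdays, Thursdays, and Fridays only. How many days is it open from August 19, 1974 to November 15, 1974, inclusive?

August 19, 1974 is a Monday.
From August 19, 1974 to November 15, 1974 is 89 days inclusive.
89 = 7 × 12 + 5, so there are 12 full weeks plus 5 extra days.
Each full week contributes 3 days from the set (Wed, Thu, Fri): 12 × 3 = 36.
The 5 extra days are Mon, Tue, Wed, Thu, Fri — 3 of them qualify.
Total: 36 + 3 = 39.

39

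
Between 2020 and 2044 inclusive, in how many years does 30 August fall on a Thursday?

Day of week of August 30 in each year:
2020: Sun, 2021: Mon, 2022: Tue, 2023: Wed, 2024: Fri, 2025: Sat, 2026: Sun, 2027: Mon, 2028: Wed, 2029: Thu ✓, 2030: Fri, 2031: Sat, 2032: Mon, 2033: Tue, 2034: Wed, 2035: Thu ✓, 2036: Sat, 2037: Sun, 2038: Mon, 2039: Tue, 2040: Thu ✓, 2041: Fri, 2042: Sat, 2043: Sun, 2044: Tue
Thursdays: 2029, 2035, 2040.

3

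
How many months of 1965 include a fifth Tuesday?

A month has five Tuesdays exactly when Tuesday falls within its first (length − 28) days.
Jan: 31 days, starts Fri → 5 of Fri, Sat, Sun
Feb: 28 days, starts Mon → 5 of (none)
Mar: 31 days, starts Mon → 5 of Mon, Tue, Wed ✓
Apr: 30 days, starts Thu → 5 of Thu, Fri
May: 31 days, starts Sat → 5 of Sat, Sun, Mon
Jun: 30 days, starts Tue → 5 of Tue, Wed ✓
Jul: 31 days, starts Thu → 5 of Thu, Fri, Sat
Aug: 31 days, starts Sun → 5 of Sun, Mon, Tue ✓
Sep: 30 days, starts Wed → 5 of Wed, Thu
Oct: 31 days, starts Fri → 5 of Fri, Sat, Sun
Nov: 30 days, starts Mon → 5 of Mon, Tue ✓
Dec: 31 days, starts Wed → 5 of Wed, Thu, Fri
Months with five Tuesdays: Mar, Jun, Aug, Nov.

4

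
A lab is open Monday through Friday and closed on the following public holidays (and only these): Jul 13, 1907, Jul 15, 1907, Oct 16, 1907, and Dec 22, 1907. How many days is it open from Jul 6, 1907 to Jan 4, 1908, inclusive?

128

Jul 6, 1907 is a Saturday.
The range spans 183 days (inclusive of both endpoints).
183 = 7 × 26 + 1, so there are 26 full weeks plus 1 extra day.
Each full week contributes 5 weekdays (Mon–Fri): 26 × 5 = 130.
The 1 extra day is Sat — none qualify.
Total: 130 + 0 = 130.
Holidays: Jul 13, 1907 (Sat); Jul 15, 1907 (Mon); Oct 16, 1907 (Wed); Dec 22, 1907 (Sun).
2 of the 4 holidays fall on weekdays; the rest are weekends and were already excluded.
Business days: 130 − 2 = 128.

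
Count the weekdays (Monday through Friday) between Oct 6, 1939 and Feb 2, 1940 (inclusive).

Oct 6, 1939 is a Friday.
That's 120 days from start to end, counting both.
120 = 7 × 17 + 1, so there are 17 full weeks plus 1 extra day.
Each full week contributes 5 weekdays (Mon–Fri): 17 × 5 = 85.
The 1 extra day is Friday — 1 of them qualifies.
Total: 85 + 1 = 86.

86 weekdays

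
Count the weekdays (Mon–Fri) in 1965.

261

Jan 1, 1965 is a Friday.
That's 365 days from start to end, counting both.
365 = 7 × 52 + 1, so there are 52 full weeks plus 1 extra day.
Each full week contributes 5 weekdays (Mon–Fri): 52 × 5 = 260.
The 1 extra day is Fri — 1 of them qualifies.
Total: 260 + 1 = 261.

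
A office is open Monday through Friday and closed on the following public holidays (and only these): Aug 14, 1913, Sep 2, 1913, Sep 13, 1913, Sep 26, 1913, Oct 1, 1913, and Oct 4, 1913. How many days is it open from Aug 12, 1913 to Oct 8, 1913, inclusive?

38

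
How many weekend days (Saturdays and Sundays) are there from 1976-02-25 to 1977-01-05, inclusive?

90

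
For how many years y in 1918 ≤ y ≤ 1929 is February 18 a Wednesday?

2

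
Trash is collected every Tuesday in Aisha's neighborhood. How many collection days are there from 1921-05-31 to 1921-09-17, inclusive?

16

1921-05-31 is a Tuesday.
From 1921-05-31 to 1921-09-17 is 110 days inclusive.
110 = 7 × 15 + 5, so there are 15 full weeks plus 5 extra days.
Each full week contributes one Tuesday: 15 so far.
The 5 extra days are Tuesday, Wednesday, Thursday, Friday, Saturday — 1 of them qualifies.
Total: 15 + 1 = 16.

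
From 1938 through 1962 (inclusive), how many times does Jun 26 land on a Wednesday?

Day of week of June 26 in each year:
1938: Sun, 1939: Mon, 1940: Wed ✓, 1941: Thu, 1942: Fri, 1943: Sat, 1944: Mon, 1945: Tue, 1946: Wed ✓, 1947: Thu, 1948: Sat, 1949: Sun, 1950: Mon, 1951: Tue, 1952: Thu, 1953: Fri, 1954: Sat, 1955: Sun, 1956: Tue, 1957: Wed ✓, 1958: Thu, 1959: Fri, 1960: Sun, 1961: Mon, 1962: Tue
Wednesdays: 1940, 1946, 1957.

3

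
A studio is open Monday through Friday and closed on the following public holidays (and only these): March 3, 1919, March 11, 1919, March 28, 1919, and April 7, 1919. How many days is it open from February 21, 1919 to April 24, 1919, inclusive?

February 21, 1919 is a Friday.
The range spans 63 days (inclusive of both endpoints).
63 = 7 × 9, so the span is exactly 9 full weeks.
Each full week contributes 5 weekdays (Mon–Fri): 9 × 5 = 45.
Total: 45.
Holidays: March 3, 1919 (Mon); March 11, 1919 (Tue); March 28, 1919 (Fri); April 7, 1919 (Mon).
All 4 holidays fall on weekdays, so subtract 4.
Business days: 45 − 4 = 41.

41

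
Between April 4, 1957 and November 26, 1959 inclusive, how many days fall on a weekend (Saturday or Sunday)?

April 4, 1957 is a Thursday.
The range spans 967 days (inclusive of both endpoints).
967 = 7 × 138 + 1, so there are 138 full weeks plus 1 extra day.
Each full week contributes 2 weekend days (Sat, Sun): 138 × 2 = 276.
The 1 extra day is Thursday — none qualify.
Total: 276 + 0 = 276.

276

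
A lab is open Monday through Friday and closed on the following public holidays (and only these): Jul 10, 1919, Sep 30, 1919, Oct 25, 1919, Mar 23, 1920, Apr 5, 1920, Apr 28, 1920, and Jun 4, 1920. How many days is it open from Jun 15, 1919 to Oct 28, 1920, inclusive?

Jun 15, 1919 is a Sunday.
The range spans 502 days (inclusive of both endpoints).
502 = 7 × 71 + 5, so there are 71 full weeks plus 5 extra days.
Each full week contributes 5 weekdays (Mon–Fri): 71 × 5 = 355.
The 5 extra days are Sunday, Monday, Tuesday, Wednesday, Thursday — 4 of them qualify.
Total: 355 + 4 = 359.
Holidays: Jul 10, 1919 (Thu); Sep 30, 1919 (Tue); Oct 25, 1919 (Sat); Mar 23, 1920 (Tue); Apr 5, 1920 (Mon); Apr 28, 1920 (Wed); Jun 4, 1920 (Fri).
6 of the 7 holidays fall on weekdays; the rest are weekends and were already excluded.
Business days: 359 − 6 = 353.

353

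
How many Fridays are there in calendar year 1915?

1915-01-01 is a Friday.
The range spans 365 days (inclusive of both endpoints).
365 = 7 × 52 + 1, so there are 52 full weeks plus 1 extra day.
Each full week contributes one Friday: 52 so far.
The 1 extra day is Friday — 1 of them qualifies.
Total: 52 + 1 = 53.

53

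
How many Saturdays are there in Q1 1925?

January 1, 1925 is a Thursday.
From January 1, 1925 to March 31, 1925 is 90 days inclusive.
90 = 7 × 12 + 6, so there are 12 full weeks plus 6 extra days.
Each full week contributes one Saturday: 12 so far.
The 6 extra days are Thu, Fri, Sat, Sun, Mon, Tue — 1 of them qualifies.
Total: 12 + 1 = 13.

13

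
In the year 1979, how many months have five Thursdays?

4

A month has five Thursdays exactly when Thursday falls within its first (length − 28) days.
Jan: 31 days, starts Mon → 5 of Mon, Tue, Wed
Feb: 28 days, starts Thu → 5 of (none)
Mar: 31 days, starts Thu → 5 of Thu, Fri, Sat ✓
Apr: 30 days, starts Sun → 5 of Sun, Mon
May: 31 days, starts Tue → 5 of Tue, Wed, Thu ✓
Jun: 30 days, starts Fri → 5 of Fri, Sat
Jul: 31 days, starts Sun → 5 of Sun, Mon, Tue
Aug: 31 days, starts Wed → 5 of Wed, Thu, Fri ✓
Sep: 30 days, starts Sat → 5 of Sat, Sun
Oct: 31 days, starts Mon → 5 of Mon, Tue, Wed
Nov: 30 days, starts Thu → 5 of Thu, Fri ✓
Dec: 31 days, starts Sat → 5 of Sat, Sun, Mon
Months with five Thursdays: Mar, May, Aug, Nov.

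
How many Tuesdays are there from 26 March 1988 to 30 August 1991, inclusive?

26 March 1988 is a Saturday.
The range spans 1253 days (inclusive of both endpoints).
1253 = 7 × 179, so the span is exactly 179 full weeks.
Each full week contributes one Tuesday: 179 so far.
Total: 179.

179 Tuesdays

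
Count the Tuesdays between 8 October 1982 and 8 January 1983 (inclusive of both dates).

8 October 1982 is a Friday.
The range spans 93 days (inclusive of both endpoints).
93 = 7 × 13 + 2, so there are 13 full weeks plus 2 extra days.
Each full week contributes one Tuesday: 13 so far.
The 2 extra days are Friday, Saturday — none qualify.
Total: 13 + 0 = 13.

13 Tuesdays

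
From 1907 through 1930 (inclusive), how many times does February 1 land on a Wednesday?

3

Day of week of February 1 in each year:
1907: Fri, 1908: Sat, 1909: Mon, 1910: Tue, 1911: Wed ✓, 1912: Thu, 1913: Sat, 1914: Sun, 1915: Mon, 1916: Tue, 1917: Thu, 1918: Fri, 1919: Sat, 1920: Sun, 1921: Tue, 1922: Wed ✓, 1923: Thu, 1924: Fri, 1925: Sun, 1926: Mon, 1927: Tue, 1928: Wed ✓, 1929: Fri, 1930: Sat
Wednesdays: 1911, 1922, 1928.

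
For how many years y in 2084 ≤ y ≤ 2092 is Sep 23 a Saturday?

2

Day of week of September 23 in each year:
2084: Sat ✓, 2085: Sun, 2086: Mon, 2087: Tue, 2088: Thu, 2089: Fri, 2090: Sat ✓, 2091: Sun, 2092: Tue
Saturdays: 2084, 2090.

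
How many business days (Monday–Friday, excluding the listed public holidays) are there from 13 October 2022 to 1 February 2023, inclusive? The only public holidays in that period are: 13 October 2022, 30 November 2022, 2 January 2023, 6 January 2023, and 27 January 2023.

13 October 2022 is a Thursday.
That's 112 days from start to end, counting both.
112 = 7 × 16, so the span is exactly 16 full weeks.
Each full week contributes 5 weekdays (Mon–Fri): 16 × 5 = 80.
Total: 80.
Holidays: 13 October 2022 (Thu); 30 November 2022 (Wed); 2 January 2023 (Mon); 6 January 2023 (Fri); 27 January 2023 (Fri).
All 5 holidays fall on weekdays, so subtract 5.
Business days: 80 − 5 = 75.

75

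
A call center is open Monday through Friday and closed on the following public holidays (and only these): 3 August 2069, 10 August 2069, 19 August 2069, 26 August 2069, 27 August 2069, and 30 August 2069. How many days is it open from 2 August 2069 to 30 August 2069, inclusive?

2 August 2069 is a Friday.
The range spans 29 days (inclusive of both endpoints).
29 = 7 × 4 + 1, so there are 4 full weeks plus 1 extra day.
Each full week contributes 5 weekdays (Mon–Fri): 4 × 5 = 20.
The 1 extra day is Friday — 1 of them qualifies.
Total: 20 + 1 = 21.
Holidays: 3 August 2069 (Sat); 10 August 2069 (Sat); 19 August 2069 (Mon); 26 August 2069 (Mon); 27 August 2069 (Tue); 30 August 2069 (Fri).
4 of the 6 holidays fall on weekdays; the rest are weekends and were already excluded.
Business days: 21 − 4 = 17.

17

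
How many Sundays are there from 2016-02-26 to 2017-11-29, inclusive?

92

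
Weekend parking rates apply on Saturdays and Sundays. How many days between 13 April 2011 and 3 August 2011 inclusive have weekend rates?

13 April 2011 is a Wednesday.
The range spans 113 days (inclusive of both endpoints).
113 = 7 × 16 + 1, so there are 16 full weeks plus 1 extra day.
Each full week contributes 2 weekend days (Sat, Sun): 16 × 2 = 32.
The 1 extra day is Wednesday — none qualify.
Total: 32 + 0 = 32.

32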